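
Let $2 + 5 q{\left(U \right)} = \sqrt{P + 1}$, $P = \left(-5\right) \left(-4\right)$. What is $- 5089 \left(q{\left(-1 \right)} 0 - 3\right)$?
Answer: $15267$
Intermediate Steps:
$P = 20$
$q{\left(U \right)} = - \frac{2}{5} + \frac{\sqrt{21}}{5}$ ($q{\left(U \right)} = - \frac{2}{5} + \frac{\sqrt{20 + 1}}{5} = - \frac{2}{5} + \frac{\sqrt{21}}{5}$)
$- 5089 \left(q{\left(-1 \right)} 0 - 3\right) = - 5089 \left(\left(- \frac{2}{5} + \frac{\sqrt{21}}{5}\right) 0 - 3\right) = - 5089 \left(0 - 3\right) = \left(-5089\right) \left(-3\right) = 15267$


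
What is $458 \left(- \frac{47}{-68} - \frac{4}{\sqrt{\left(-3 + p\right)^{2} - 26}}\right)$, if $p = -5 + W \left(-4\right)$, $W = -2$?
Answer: $\frac{10763}{34} + \frac{916 i \sqrt{26}}{13} \approx 316.56 + 359.28 i$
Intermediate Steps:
$p = 3$ ($p = -5 - -8 = -5 + 8 = 3$)
$458 \left(- \frac{47}{-68} - \frac{4}{\sqrt{\left(-3 + p\right)^{2} - 26}}\right) = 458 \left(- \frac{47}{-68} - \frac{4}{\sqrt{\left(-3 + 3\right)^{2} - 26}}\right) = 458 \left(\left(-47\right) \left(- \frac{1}{68}\right) - \frac{4}{\sqrt{0^{2} - 26}}\right) = 458 \left(\frac{47}{68} - \frac{4}{\sqrt{0 - 26}}\right) = 458 \left(\frac{47}{68} - \frac{4}{\sqrt{-26}}\right) = 458 \left(\frac{47}{68} - \frac{4}{i \sqrt{26}}\right) = 458 \left(\frac{47}{68} - 4 \left(- \frac{i \sqrt{26}}{26}\right)\right) = 458 \left(\frac{47}{68} + \frac{2 i \sqrt{26}}{13}\right) = \frac{10763}{34} + \frac{916 i \sqrt{26}}{13}$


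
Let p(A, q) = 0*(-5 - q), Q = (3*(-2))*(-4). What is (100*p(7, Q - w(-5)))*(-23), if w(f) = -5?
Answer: 0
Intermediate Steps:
Q = 24 (Q = -6*(-4) = 24)
p(A, q) = 0
(100*p(7, Q - w(-5)))*(-23) = (100*0)*(-23) = 0*(-23) = 0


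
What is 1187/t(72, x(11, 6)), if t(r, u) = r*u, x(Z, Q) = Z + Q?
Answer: 1187/1224 ≈ 0.96977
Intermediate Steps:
x(Z, Q) = Q + Z
1187/t(72, x(11, 6)) = 1187/((72*(6 + 11))) = 1187/((72*17)) = 1187/1224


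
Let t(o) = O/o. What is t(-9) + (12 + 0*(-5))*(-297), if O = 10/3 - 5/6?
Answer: -64157/18 ≈ -3564.3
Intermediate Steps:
O = 5/2 (O = 10*(⅓) - 5*⅙ = 10/3 - ⅚ = 5/2 ≈ 2.5000)
t(o) = 5/(2*o)
t(-9) + (12 + 0*(-5))*(-297) = (5/2)/(-9) + (12 + 0*(-5))*(-297) = (5/2)*(-⅑) + (12 + 0)*(-297) = -5/18 + 12*(-297) = -5/18 - 3564 = -64157/18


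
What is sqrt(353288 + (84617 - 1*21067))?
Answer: sqrt(416838) ≈ 645.63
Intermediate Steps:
sqrt(353288 + (84617 - 1*21067)) = sqrt(353288 + (84617 - 21067)) = sqrt(353288 + 63550) = sqrt(416838)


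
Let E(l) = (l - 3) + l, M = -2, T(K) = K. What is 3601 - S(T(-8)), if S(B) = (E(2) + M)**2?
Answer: 3600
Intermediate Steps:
E(l) = -3 + 2*l (E(l) = (-3 + l) + l = -3 + 2*l)
S(B) = 1 (S(B) = ((-3 + 2*2) - 2)**2 = ((-3 + 4) - 2)**2 = (1 - 2)**2 = (-1)**2 = 1)
3601 - S(T(-8)) = 3601 - 1*1 = 3601 - 1 = 3600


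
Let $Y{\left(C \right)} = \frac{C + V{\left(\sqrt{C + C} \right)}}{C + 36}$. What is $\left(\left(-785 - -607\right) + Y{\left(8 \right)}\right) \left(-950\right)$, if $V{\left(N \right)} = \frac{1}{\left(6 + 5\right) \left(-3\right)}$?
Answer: $\frac{122641675}{726} \approx 1.6893 \cdot 10^{5}$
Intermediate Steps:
$V{\left(N \right)} = - \frac{1}{33}$ ($V{\left(N \right)} = \frac{1}{11} \left(- \frac{1}{3}\right) = - \frac{1}{33}$)
$Y{\left(C \right)} = \frac{- \frac{1}{33} + C}{36 + C}$ ($Y{\left(C \right)} = \frac{C - \frac{1}{33}}{C + 36} = \frac{- \frac{1}{33} + C}{36 + C}$)
$\left(\left(-785 - -607\right) + Y{\left(8 \right)}\right) \left(-950\right) = \left(\left(-785 - -607\right) + \frac{- \frac{1}{33} + 8}{36 + 8}\right) \left(-950\right) = \left(\left(-785 + 607\right) + \frac{1}{44} \cdot \frac{263}{33}\right) \left(-950\right) = \left(-178 + \frac{1}{44} \cdot \frac{263}{33}\right) \left(-950\right) = \left(-178 + \frac{263}{1452}\right) \left(-950\right) = \left(- \frac{258193}{1452}\right) \left(-950\right) = \frac{122641675}{726}$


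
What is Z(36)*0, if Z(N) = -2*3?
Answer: 0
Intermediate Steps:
Z(N) = -6
Z(36)*0 = -6*0 = 0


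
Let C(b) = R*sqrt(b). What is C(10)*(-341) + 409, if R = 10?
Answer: 409 - 3410*sqrt(10) ≈ -10374.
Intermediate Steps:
C(b) = 10*sqrt(b)
C(10)*(-341) + 409 = (10*sqrt(10))*(-341) + 409 = -3410*sqrt(10) + 409 = 409 - 3410*sqrt(10)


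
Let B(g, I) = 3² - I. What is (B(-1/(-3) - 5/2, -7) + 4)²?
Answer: 400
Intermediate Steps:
B(g, I) = 9 - I
(B(-1/(-3) - 5/2, -7) + 4)² = ((9 - 1*(-7)) + 4)² = ((9 + 7) + 4)² = (16 + 4)² = 20² = 400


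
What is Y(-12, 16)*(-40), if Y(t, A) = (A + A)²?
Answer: -40960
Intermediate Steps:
Y(t, A) = 4*A² (Y(t, A) = (2*A)² = 4*A²)
Y(-12, 16)*(-40) = (4*16²)*(-40) = (4*256)*(-40) = 1024*(-40) = -40960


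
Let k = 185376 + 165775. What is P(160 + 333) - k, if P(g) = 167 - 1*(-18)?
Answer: -350966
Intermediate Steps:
P(g) = 185 (P(g) = 167 + 18 = 185)
k = 351151
P(160 + 333) - k = 185 - 1*351151 = 185 - 351151 = -350966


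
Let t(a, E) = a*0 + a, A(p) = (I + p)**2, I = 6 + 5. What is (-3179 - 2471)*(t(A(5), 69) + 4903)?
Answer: -29148350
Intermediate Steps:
I = 11
A(p) = (11 + p)**2
t(a, E) = a (t(a, E) = 0 + a = a)
(-3179 - 2471)*(t(A(5), 69) + 4903) = (-3179 - 2471)*((11 + 5)**2 + 4903) = -5650*(16**2 + 4903) = -5650*(256 + 4903) = -5650*5159 = -29148350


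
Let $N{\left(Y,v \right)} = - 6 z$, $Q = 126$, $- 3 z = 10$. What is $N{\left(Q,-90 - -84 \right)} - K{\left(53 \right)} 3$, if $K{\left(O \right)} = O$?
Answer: $-139$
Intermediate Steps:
$z = - \frac{10}{3}$ ($z = \left(- \frac{1}{3}\right) 10 = - \frac{10}{3} \approx -3.3333$)
$N{\left(Y,v \right)} = 20$ ($N{\left(Y,v \right)} = \left(-6\right) \left(- \frac{10}{3}\right) = 20$)
$N{\left(Q,-90 - -84 \right)} - K{\left(53 \right)} 3 = 20 - 53 \cdot 3 = 20 - 159 = -139$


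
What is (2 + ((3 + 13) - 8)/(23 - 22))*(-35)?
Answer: -350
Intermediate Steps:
(2 + ((3 + 13) - 8)/(23 - 22))*(-35) = (2 + (16 - 8)/1)*(-35) = (2 + 8*1)*(-35) = (2 + 8)*(-35) = 10*(-35) = -350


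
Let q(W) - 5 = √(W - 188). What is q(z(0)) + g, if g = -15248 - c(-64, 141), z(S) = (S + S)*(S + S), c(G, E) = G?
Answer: -15179 + 2*I*√47 ≈ -15179.0 + 13.711*I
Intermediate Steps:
z(S) = 4*S² (z(S) = (2*S)*(2*S) = 4*S²)
q(W) = 5 + √(-188 + W) (q(W) = 5 + √(W - 188) = 5 + √(-188 + W))
g = -15184 (g = -15248 - 1*(-64) = -15248 + 64 = -15184)
q(z(0)) + g = (5 + √(-188 + 4*0²)) - 15184 = (5 + √(-188 + 4*0)) - 15184 = (5 + √(-188 + 0)) - 15184 = (5 + √(-188)) - 15184 = (5 + 2*I*√47) - 15184 = -15179 + 2*I*√47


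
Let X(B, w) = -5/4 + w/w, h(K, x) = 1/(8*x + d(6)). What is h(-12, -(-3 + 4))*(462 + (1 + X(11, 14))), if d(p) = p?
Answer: -1851/8 ≈ -231.38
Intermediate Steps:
h(K, x) = 1/(6 + 8*x) (h(K, x) = 1/(8*x + 6) = 1/(6 + 8*x))
X(B, w) = -1/4 (X(B, w) = -5*1/4 + 1 = -5/4 + 1 = -1/4)
h(-12, -(-3 + 4))*(462 + (1 + X(11, 14))) = (1/(2*(3 + 4*(-(-3 + 4)))))*(462 + (1 - 1/4)) = (1/(2*(3 + 4*(-1*1))))*(462 + 3/4) = (1/(2*(3 + 4*(-1))))*(1851/4) = (1/(2*(3 - 4)))*(1851/4) = ((1/2)/(-1))*(1851/4) = ((1/2)*(-1))*(1851/4) = -1/2*1851/4 = -1851/8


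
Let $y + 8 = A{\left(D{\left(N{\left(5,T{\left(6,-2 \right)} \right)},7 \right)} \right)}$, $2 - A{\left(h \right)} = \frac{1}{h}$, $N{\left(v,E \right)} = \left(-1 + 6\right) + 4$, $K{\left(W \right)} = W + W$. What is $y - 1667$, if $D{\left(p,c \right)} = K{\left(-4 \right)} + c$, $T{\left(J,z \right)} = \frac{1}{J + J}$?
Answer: $-1672$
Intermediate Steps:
$T{\left(J,z \right)} = \frac{1}{2 J}$
$K{\left(W \right)} = 2 W$
$N{\left(v,E \right)} = 9$ ($N{\left(v,E \right)} = 5 + 4 = 9$)
$D{\left(p,c \right)} = -8 + c$ ($D{\left(p,c \right)} = 2 \left(-4\right) + c = -8 + c$)
$A{\left(h \right)} = 2 - \frac{1}{h}$
$y = -5$ ($y = -8 + \left(2 - \frac{1}{-8 + 7}\right) = -8 + \left(2 - \frac{1}{-1}\right) = -8 + \left(2 - -1\right) = -8 + \left(2 + 1\right) = -8 + 3 = -5$)
$y - 1667 = -5 - 1667 = -1672$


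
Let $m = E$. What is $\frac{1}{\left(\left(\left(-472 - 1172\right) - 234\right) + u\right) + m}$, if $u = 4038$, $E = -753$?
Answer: $\frac{1}{1407} \approx 0.00071073$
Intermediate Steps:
$m = -753$
$\frac{1}{\left(\left(\left(-472 - 1172\right) - 234\right) + u\right) + m} = \frac{1}{\left(\left(\left(-472 - 1172\right) - 234\right) + 4038\right) - 753} = \frac{1}{\left(\left(-1644 - 234\right) + 4038\right) - 753} = \frac{1}{\left(-1878 + 4038\right) - 753} = \frac{1}{2160 - 753} = \frac{1}{1407}$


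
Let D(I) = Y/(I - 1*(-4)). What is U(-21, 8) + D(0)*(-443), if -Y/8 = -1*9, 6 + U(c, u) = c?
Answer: -8001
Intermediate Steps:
U(c, u) = -6 + c
Y = 72 (Y = -(-8)*9 = -8*(-9) = 72)
D(I) = 72/(4 + I) (D(I) = 72/(I - 1*(-4)) = 72/(I + 4) = 72/(4 + I))
U(-21, 8) + D(0)*(-443) = (-6 - 21) + (72/(4 + 0))*(-443) = -27 + (72/4)*(-443) = -27 + (72*(¼))*(-443) = -27 + 18*(-443) = -27 - 7974 = -8001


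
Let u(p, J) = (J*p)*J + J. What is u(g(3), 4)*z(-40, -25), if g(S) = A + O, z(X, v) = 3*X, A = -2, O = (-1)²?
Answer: 1440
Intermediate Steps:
O = 1
g(S) = -1 (g(S) = -2 + 1 = -1)
u(p, J) = J + p*J² (u(p, J) = p*J² + J = J + p*J²)
u(g(3), 4)*z(-40, -25) = (4*(1 + 4*(-1)))*(3*(-40)) = (4*(1 - 4))*(-120) = (4*(-3))*(-120) = -12*(-120) = 1440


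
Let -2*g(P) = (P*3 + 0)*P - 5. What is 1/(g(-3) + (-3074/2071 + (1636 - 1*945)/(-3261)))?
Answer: -6753531/85744216 ≈ -0.078764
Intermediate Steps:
g(P) = 5/2 - 3*P²/2 (g(P) = -((P*3 + 0)*P - 5)/2 = -((3*P + 0)*P - 5)/2 = -((3*P)*P - 5)/2 = -(3*P² - 5)/2 = -(-5 + 3*P²)/2 = 5/2 - 3*P²/2)
1/(g(-3) + (-3074/2071 + (1636 - 1*945)/(-3261))) = 1/((5/2 - 3/2*(-3)²) + (-3074/2071 + (1636 - 1*945)/(-3261))) = 1/((5/2 - 3/2*9) + (-3074*1/2071 + (1636 - 945)*(-1/3261))) = 1/((5/2 - 27/2) + (-3074/2071 + 691*(-1/3261))) = 1/(-11 + (-3074/2071 - 691/3261)) = 1/(-11 - 11455375/6753531) = 1/(-85744216/6753531) = -6753531/85744216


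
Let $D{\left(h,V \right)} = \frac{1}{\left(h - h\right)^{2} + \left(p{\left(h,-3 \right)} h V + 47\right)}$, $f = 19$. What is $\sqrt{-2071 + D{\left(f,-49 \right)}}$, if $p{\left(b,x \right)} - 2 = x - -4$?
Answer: $\frac{i \sqrt{15616411382}}{2746} \approx 45.508 i$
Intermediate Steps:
$p{\left(b,x \right)} = 6 + x$ ($p{\left(b,x \right)} = 2 + \left(x - -4\right) = 2 + \left(x + 4\right) = 2 + \left(4 + x\right) = 6 + x$)
$D{\left(h,V \right)} = \frac{1}{47 + 3 V h}$ ($D{\left(h,V \right)} = \frac{1}{\left(h - h\right)^{2} + \left(\left(6 - 3\right) h V + 47\right)} = \frac{1}{0^{2} + \left(3 h V + 47\right)} = \frac{1}{0 + \left(3 V h + 47\right)} = \frac{1}{0 + \left(47 + 3 V h\right)} = \frac{1}{47 + 3 V h}$)
$\sqrt{-2071 + D{\left(f,-49 \right)}} = \sqrt{-2071 + \frac{1}{47 + 3 \left(-49\right) 19}} = \sqrt{-2071 + \frac{1}{47 - 2793}} = \sqrt{-2071 + \frac{1}{-2746}} = \sqrt{-2071 - \frac{1}{2746}} = \sqrt{- \frac{5686967}{2746}} = \frac{i \sqrt{15616411382}}{2746}$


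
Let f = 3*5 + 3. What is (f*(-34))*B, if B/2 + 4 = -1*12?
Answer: 19584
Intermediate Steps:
f = 18 (f = 15 + 3 = 18)
B = -32 (B = -8 + 2*(-1*12) = -8 + 2*(-12) = -8 - 24 = -32)
(f*(-34))*B = (18*(-34))*(-32) = -612*(-32) = 19584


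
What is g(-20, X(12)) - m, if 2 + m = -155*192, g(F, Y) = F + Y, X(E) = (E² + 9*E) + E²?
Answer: 30138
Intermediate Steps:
X(E) = 2*E² + 9*E
m = -29762 (m = -2 - 155*192 = -2 - 29760 = -29762)
g(-20, X(12)) - m = (-20 + 12*(9 + 2*12)) - 1*(-29762) = (-20 + 12*(9 + 24)) + 29762 = (-20 + 12*33) + 29762 = (-20 + 396) + 29762 = 376 + 29762 = 30138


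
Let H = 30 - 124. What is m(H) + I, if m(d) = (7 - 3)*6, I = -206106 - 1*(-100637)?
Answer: -105445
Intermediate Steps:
I = -105469 (I = -206106 + 100637 = -105469)
H = -94
m(d) = 24 (m(d) = 4*6 = 24)
m(H) + I = 24 - 105469 = -105445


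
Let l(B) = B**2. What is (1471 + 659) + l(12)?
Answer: 2274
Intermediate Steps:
(1471 + 659) + l(12) = (1471 + 659) + 12**2 = 2130 + 144 = 2274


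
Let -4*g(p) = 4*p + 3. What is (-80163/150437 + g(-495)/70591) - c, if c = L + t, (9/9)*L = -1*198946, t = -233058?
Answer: 18350640579616889/42477993068 ≈ 4.3200e+5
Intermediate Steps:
g(p) = -¾ - p (g(p) = -(4*p + 3)/4 = -(3 + 4*p)/4 = -¾ - p)
L = -198946 (L = -1*198946 = -198946)
c = -432004 (c = -198946 - 233058 = -432004)
(-80163/150437 + g(-495)/70591) - c = (-80163/150437 + (-¾ - 1*(-495))/70591) - 1*(-432004) = (-80163*1/150437 + (-¾ + 495)*(1/70591)) + 432004 = (-80163/150437 + (1977/4)*(1/70591)) + 432004 = (-80163/150437 + 1977/282364) + 432004 = -22337731383/42477993068 + 432004 = 18350640579616889/42477993068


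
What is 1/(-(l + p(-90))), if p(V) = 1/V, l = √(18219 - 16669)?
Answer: -90/12554999 - 40500*√62/12554999 ≈ -0.025407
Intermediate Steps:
l = 5*√62 (l = √1550 = 5*√62 ≈ 39.370)
1/(-(l + p(-90))) = 1/(-(5*√62 + 1/(-90))) = 1/(-(5*√62 - 1/90)) = 1/(-(-1/90 + 5*√62)) = 1/(1/90 - 5*√62)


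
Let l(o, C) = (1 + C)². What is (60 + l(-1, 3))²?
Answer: 5776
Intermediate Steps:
(60 + l(-1, 3))² = (60 + (1 + 3)²)² = (60 + 4²)² = (60 + 16)² = 76² = 5776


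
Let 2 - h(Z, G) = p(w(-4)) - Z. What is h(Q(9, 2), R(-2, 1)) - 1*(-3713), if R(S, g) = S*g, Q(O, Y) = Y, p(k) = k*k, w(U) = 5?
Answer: 3692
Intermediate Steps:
p(k) = k²
h(Z, G) = -23 + Z (h(Z, G) = 2 - (5² - Z) = 2 - (25 - Z) = 2 + (-25 + Z) = -23 + Z)
h(Q(9, 2), R(-2, 1)) - 1*(-3713) = (-23 + 2) - 1*(-3713) = -21 + 3713 = 3692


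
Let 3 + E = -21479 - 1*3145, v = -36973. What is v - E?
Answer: -12346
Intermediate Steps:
E = -24627 (E = -3 + (-21479 - 1*3145) = -3 + (-21479 - 3145) = -3 - 24624 = -24627)
v - E = -36973 - 1*(-24627) = -36973 + 24627 = -12346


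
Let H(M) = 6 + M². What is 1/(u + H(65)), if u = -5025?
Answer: -1/794 ≈ -0.0012594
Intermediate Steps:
1/(u + H(65)) = 1/(-5025 + (6 + 65²)) = 1/(-5025 + (6 + 4225)) = 1/(-5025 + 4231) = 1/(-794) = -1/794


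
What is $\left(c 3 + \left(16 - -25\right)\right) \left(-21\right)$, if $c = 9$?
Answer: $-1428$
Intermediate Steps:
$\left(c 3 + \left(16 - -25\right)\right) \left(-21\right) = \left(9 \cdot 3 + \left(16 - -25\right)\right) \left(-21\right) = \left(27 + \left(16 + 25\right)\right) \left(-21\right) = \left(27 + 41\right) \left(-21\right) = 68 \left(-21\right) = -1428$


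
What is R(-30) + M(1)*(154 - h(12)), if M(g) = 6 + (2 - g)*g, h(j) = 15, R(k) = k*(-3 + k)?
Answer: 1963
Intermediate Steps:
M(g) = 6 + g*(2 - g)
R(-30) + M(1)*(154 - h(12)) = -30*(-3 - 30) + (6 - 1*1² + 2*1)*(154 - 1*15) = -30*(-33) + (6 - 1*1 + 2)*(154 - 15) = 990 + (6 - 1 + 2)*139 = 990 + 7*139 = 990 + 973 = 1963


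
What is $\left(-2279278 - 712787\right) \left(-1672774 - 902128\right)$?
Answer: $7704274152630$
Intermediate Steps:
$\left(-2279278 - 712787\right) \left(-1672774 - 902128\right) = \left(-2279278 - 712787\right) \left(-2574902\right) = \left(-2992065\right) \left(-2574902\right) = 7704274152630$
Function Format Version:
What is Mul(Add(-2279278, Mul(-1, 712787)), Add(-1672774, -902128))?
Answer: 7704274152630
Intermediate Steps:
Mul(Add(-2279278, Mul(-1, 712787)), Add(-1672774, -902128)) = Mul(Add(-2279278, -712787), -2574902) = Mul(-2992065, -2574902) = 7704274152630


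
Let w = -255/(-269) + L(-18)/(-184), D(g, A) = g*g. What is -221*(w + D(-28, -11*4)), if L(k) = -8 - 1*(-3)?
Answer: -8586541509/49496 ≈ -1.7348e+5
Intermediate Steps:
L(k) = -5 (L(k) = -8 + 3 = -5)
D(g, A) = g²
w = 48265/49496 (w = -255/(-269) - 5/(-184) = -255*(-1/269) - 5*(-1/184) = 255/269 + 5/184 = 48265/49496 ≈ 0.97513)
-221*(w + D(-28, -11*4)) = -221*(48265/49496 + (-28)²) = -221*(48265/49496 + 784) = -221*38853129/49496 = -8586541509/49496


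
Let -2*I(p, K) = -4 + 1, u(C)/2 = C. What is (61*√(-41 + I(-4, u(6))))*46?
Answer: 1403*I*√158 ≈ 17635.0*I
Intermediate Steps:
u(C) = 2*C
I(p, K) = 3/2 (I(p, K) = -(-4 + 1)/2 = -½*(-3) = 3/2)
(61*√(-41 + I(-4, u(6))))*46 = (61*√(-41 + 3/2))*46 = (61*√(-79/2))*46 = (61*(I*√158/2))*46 = (61*I*√158/2)*46 = 1403*I*√158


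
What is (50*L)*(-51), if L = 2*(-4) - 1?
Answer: 22950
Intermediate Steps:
L = -9 (L = -8 - 1 = -9)
(50*L)*(-51) = (50*(-9))*(-51) = -450*(-51) = 22950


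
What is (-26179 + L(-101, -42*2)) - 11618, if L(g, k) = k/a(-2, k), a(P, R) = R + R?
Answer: -75593/2 ≈ -37797.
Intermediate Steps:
a(P, R) = 2*R
L(g, k) = ½ (L(g, k) = k/((2*k)) = k*(1/(2*k)) = ½)
(-26179 + L(-101, -42*2)) - 11618 = (-26179 + ½) - 11618 = -52357/2 - 11618 = -75593/2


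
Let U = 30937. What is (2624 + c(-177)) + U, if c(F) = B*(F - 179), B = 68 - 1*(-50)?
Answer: -8447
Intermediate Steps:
B = 118 (B = 68 + 50 = 118)
c(F) = -21122 + 118*F (c(F) = 118*(F - 179) = 118*(-179 + F) = -21122 + 118*F)
(2624 + c(-177)) + U = (2624 + (-21122 + 118*(-177))) + 30937 = (2624 + (-21122 - 20886)) + 30937 = (2624 - 42008) + 30937 = -39384 + 30937 = -8447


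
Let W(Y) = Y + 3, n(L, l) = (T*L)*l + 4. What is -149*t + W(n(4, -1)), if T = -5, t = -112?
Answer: 16715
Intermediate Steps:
n(L, l) = 4 - 5*L*l (n(L, l) = (-5*L)*l + 4 = -5*L*l + 4 = 4 - 5*L*l)
W(Y) = 3 + Y
-149*t + W(n(4, -1)) = -149*(-112) + (3 + (4 - 5*4*(-1))) = 16688 + (3 + (4 + 20)) = 16688 + (3 + 24) = 16688 + 27 = 16715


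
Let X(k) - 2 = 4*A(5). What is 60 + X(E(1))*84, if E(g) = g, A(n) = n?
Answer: 1908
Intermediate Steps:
X(k) = 22 (X(k) = 2 + 4*5 = 2 + 20 = 22)
60 + X(E(1))*84 = 60 + 22*84 = 60 + 1848 = 1908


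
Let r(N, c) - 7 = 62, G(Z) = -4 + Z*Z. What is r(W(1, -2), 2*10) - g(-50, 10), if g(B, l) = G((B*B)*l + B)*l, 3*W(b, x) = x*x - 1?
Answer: -6225024891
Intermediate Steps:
W(b, x) = -1/3 + x**2/3 (W(b, x) = (x*x - 1)/3 = (x**2 - 1)/3 = (-1 + x**2)/3 = -1/3 + x**2/3)
G(Z) = -4 + Z**2
r(N, c) = 69 (r(N, c) = 7 + 62 = 69)
g(B, l) = l*(-4 + (B + l*B**2)**2) (g(B, l) = (-4 + ((B*B)*l + B)**2)*l = (-4 + (B**2*l + B)**2)*l = (-4 + (l*B**2 + B)**2)*l = (-4 + (B + l*B**2)**2)*l = l*(-4 + (B + l*B**2)**2))
r(W(1, -2), 2*10) - g(-50, 10) = 69 - 10*(-4 + (-50)**2*(1 - 50*10)**2) = 69 - 10*(-4 + 2500*(1 - 500)**2) = 69 - 10*(-4 + 2500*(-499)**2) = 69 - 10*(-4 + 2500*249001) = 69 - 10*(-4 + 622502500) = 69 - 10*622502496 = 69 - 1*6225024960 = 69 - 6225024960 = -6225024891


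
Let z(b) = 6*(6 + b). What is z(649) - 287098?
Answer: -283168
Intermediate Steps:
z(b) = 36 + 6*b
z(649) - 287098 = (36 + 6*649) - 287098 = (36 + 3894) - 287098 = 3930 - 287098 = -283168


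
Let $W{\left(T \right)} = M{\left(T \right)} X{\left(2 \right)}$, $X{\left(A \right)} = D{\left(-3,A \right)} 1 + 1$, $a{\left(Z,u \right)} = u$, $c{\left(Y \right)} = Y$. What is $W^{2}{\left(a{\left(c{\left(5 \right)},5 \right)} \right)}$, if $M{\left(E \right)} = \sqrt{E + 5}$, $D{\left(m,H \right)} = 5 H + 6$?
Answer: $2890$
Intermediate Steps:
$D{\left(m,H \right)} = 6 + 5 H$
$M{\left(E \right)} = \sqrt{5 + E}$
$X{\left(A \right)} = 7 + 5 A$ ($X{\left(A \right)} = \left(6 + 5 A\right) 1 + 1 = \left(6 + 5 A\right) + 1 = 7 + 5 A$)
$W{\left(T \right)} = 17 \sqrt{5 + T}$ ($W{\left(T \right)} = \sqrt{5 + T} \left(7 + 5 \cdot 2\right) = \sqrt{5 + T} \left(7 + 10\right) = \sqrt{5 + T} 17 = 17 \sqrt{5 + T}$)
$W^{2}{\left(a{\left(c{\left(5 \right)},5 \right)} \right)} = \left(17 \sqrt{5 + 5}\right)^{2} = \left(17 \sqrt{10}\right)^{2} = 2890$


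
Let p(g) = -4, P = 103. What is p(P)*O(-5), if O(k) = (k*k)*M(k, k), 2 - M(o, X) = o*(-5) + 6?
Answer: 2900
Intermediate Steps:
M(o, X) = -4 + 5*o (M(o, X) = 2 - (o*(-5) + 6) = 2 - (-5*o + 6) = 2 - (6 - 5*o) = 2 + (-6 + 5*o) = -4 + 5*o)
O(k) = k**2*(-4 + 5*k) (O(k) = (k*k)*(-4 + 5*k) = k**2*(-4 + 5*k))
p(P)*O(-5) = -4*(-5)**2*(-4 + 5*(-5)) = -100*(-4 - 25) = -100*(-29) = -4*(-725) = 2900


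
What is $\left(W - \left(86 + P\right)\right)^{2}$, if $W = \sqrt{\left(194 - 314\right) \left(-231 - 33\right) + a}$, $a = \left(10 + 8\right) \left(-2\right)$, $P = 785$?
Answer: $790285 - 10452 \sqrt{879} \approx 4.8041 \cdot 10^{5}$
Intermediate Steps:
$a = -36$ ($a = 18 \left(-2\right) = -36$)
$W = 6 \sqrt{879}$ ($W = \sqrt{\left(194 - 314\right) \left(-231 - 33\right) - 36} = \sqrt{\left(-120\right) \left(-264\right) - 36} = \sqrt{31680 - 36} = \sqrt{31644} = 6 \sqrt{879} \approx 177.89$)
$\left(W - \left(86 + P\right)\right)^{2} = \left(6 \sqrt{879} - 871\right)^{2} = \left(-871 + 6 \sqrt{879}\right)^{2}$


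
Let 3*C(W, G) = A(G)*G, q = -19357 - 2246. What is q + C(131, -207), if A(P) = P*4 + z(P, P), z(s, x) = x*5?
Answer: 106944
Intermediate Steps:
q = -21603
z(s, x) = 5*x
A(P) = 9*P (A(P) = P*4 + 5*P = 4*P + 5*P = 9*P)
C(W, G) = 3*G² (C(W, G) = ((9*G)*G)/3 = (9*G²)/3 = 3*G²)
q + C(131, -207) = -21603 + 3*(-207)² = -21603 + 3*42849 = -21603 + 128547 = 106944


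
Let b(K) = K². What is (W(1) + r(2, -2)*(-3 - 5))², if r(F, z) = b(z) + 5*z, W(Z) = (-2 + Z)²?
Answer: 2401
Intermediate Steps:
r(F, z) = z² + 5*z
(W(1) + r(2, -2)*(-3 - 5))² = ((-2 + 1)² + (-2*(5 - 2))*(-3 - 5))² = ((-1)² - 2*3*(-8))² = (1 - 6*(-8))² = (1 + 48)² = 49² = 2401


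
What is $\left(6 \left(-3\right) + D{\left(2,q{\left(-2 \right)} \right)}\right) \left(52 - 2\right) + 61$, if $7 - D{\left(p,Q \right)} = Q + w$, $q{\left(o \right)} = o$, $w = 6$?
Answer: $-689$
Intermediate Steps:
$D{\left(p,Q \right)} = 1 - Q$ ($D{\left(p,Q \right)} = 7 - \left(Q + 6\right) = 7 - \left(6 + Q\right) = 1 - Q$)
$\left(6 \left(-3\right) + D{\left(2,q{\left(-2 \right)} \right)}\right) \left(52 - 2\right) + 61 = \left(6 \left(-3\right) + \left(1 - -2\right)\right) \left(52 - 2\right) + 61 = \left(-18 + \left(1 + 2\right)\right) 50 + 61 = \left(-18 + 3\right) 50 + 61 = \left(-15\right) 50 + 61 = -750 + 61 = -689$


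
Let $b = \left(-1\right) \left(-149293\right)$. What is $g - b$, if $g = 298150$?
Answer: $148857$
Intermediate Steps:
$b = 149293$
$g - b = 298150 - 149293 = 148857$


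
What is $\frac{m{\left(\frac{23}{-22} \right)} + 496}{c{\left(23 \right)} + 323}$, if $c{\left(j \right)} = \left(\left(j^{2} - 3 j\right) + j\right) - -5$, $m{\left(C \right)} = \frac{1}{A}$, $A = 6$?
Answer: $\frac{2977}{4866} \approx 0.6118$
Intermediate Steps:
$m{\left(C \right)} = \frac{1}{6}$
$c{\left(j \right)} = 5 + j^{2} - 2 j$ ($c{\left(j \right)} = \left(j^{2} - 2 j\right) + 5 = 5 + j^{2} - 2 j$)
$\frac{m{\left(\frac{23}{-22} \right)} + 496}{c{\left(23 \right)} + 323} = \frac{\frac{1}{6} + 496}{\left(5 + 23^{2} - 46\right) + 323} = \frac{2977}{6 \left(\left(5 + 529 - 46\right) + 323\right)} = \frac{2977}{6 \left(488 + 323\right)} = \frac{2977}{6 \cdot 811} = \frac{2977}{6} \cdot \frac{1}{811} = \frac{2977}{4866}$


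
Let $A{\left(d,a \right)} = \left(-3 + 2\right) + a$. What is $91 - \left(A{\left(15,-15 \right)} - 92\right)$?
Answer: $199$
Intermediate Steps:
$A{\left(d,a \right)} = -1 + a$
$91 - \left(A{\left(15,-15 \right)} - 92\right) = 91 - \left(\left(-1 - 15\right) - 92\right) = 91 - \left(-16 - 92\right) = 91 - -108 = 91 + 108 = 199$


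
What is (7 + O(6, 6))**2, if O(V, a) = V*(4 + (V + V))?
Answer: 10609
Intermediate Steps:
O(V, a) = V*(4 + 2*V)
(7 + O(6, 6))**2 = (7 + 2*6*(2 + 6))**2 = (7 + 2*6*8)**2 = (7 + 96)**2 = 103**2 = 10609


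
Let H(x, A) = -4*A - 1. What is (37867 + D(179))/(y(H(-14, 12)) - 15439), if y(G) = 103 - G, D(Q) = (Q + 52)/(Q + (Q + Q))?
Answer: -6778270/2736373 ≈ -2.4771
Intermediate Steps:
D(Q) = (52 + Q)/(3*Q) (D(Q) = (52 + Q)/(Q + 2*Q) = (52 + Q)/((3*Q)) = (52 + Q)*(1/(3*Q)) = (52 + Q)/(3*Q))
H(x, A) = -1 - 4*A
(37867 + D(179))/(y(H(-14, 12)) - 15439) = (37867 + (1/3)*(52 + 179)/179)/((103 - (-1 - 4*12)) - 15439) = (37867 + (1/3)*(1/179)*231)/((103 - (-1 - 48)) - 15439) = (37867 + 77/179)/((103 - 1*(-49)) - 15439) = 6778270/(179*((103 + 49) - 15439)) = 6778270/(179*(152 - 15439)) = (6778270/179)/(-15287) = (6778270/179)*(-1/15287) = -6778270/2736373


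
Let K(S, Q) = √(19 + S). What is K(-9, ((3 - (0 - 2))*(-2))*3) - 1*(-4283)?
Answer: 4283 + √10 ≈ 4286.2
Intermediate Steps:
K(-9, ((3 - (0 - 2))*(-2))*3) - 1*(-4283) = √(19 - 9) - 1*(-4283) = √10 + 4283 = 4283 + √10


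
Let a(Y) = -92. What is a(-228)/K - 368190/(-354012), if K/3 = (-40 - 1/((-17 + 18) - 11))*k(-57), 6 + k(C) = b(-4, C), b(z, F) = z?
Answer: 68025721/70625394 ≈ 0.96319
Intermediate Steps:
k(C) = -10 (k(C) = -6 - 4 = -10)
K = 1197 (K = 3*((-40 - 1/((-17 + 18) - 11))*(-10)) = 3*((-40 - 1/(1 - 11))*(-10)) = 3*((-40 - 1/(-10))*(-10)) = 3*((-40 - 1*(-⅒))*(-10)) = 3*((-40 + ⅒)*(-10)) = 3*(-399/10*(-10)) = 3*399 = 1197)
a(-228)/K - 368190/(-354012) = -92/1197 - 368190/(-354012) = -92*1/1197 - 368190*(-1/354012) = -92/1197 + 61365/59002 = 68025721/70625394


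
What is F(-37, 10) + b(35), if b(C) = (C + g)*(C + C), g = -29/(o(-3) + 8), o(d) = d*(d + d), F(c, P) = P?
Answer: 30965/13 ≈ 2381.9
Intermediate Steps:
o(d) = 2*d² (o(d) = d*(2*d) = 2*d²)
g = -29/26 (g = -29/(2*(-3)² + 8) = -29/(2*9 + 8) = -29/(18 + 8) = -29/26 ≈ -1.1154)
b(C) = 2*C*(-29/26 + C) (b(C) = (C - 29/26)*(C + C) = (-29/26 + C)*(2*C) = 2*C*(-29/26 + C))
F(-37, 10) + b(35) = 10 + (1/13)*35*(-29 + 26*35) = 10 + (1/13)*35*(-29 + 910) = 10 + (1/13)*35*881 = 10 + 30835/13 = 30965/13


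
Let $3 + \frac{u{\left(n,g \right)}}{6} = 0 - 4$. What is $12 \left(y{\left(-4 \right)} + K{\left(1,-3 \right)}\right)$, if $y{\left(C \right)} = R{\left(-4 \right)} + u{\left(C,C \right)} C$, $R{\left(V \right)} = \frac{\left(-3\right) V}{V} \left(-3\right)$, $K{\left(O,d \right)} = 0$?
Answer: $2124$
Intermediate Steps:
$u{\left(n,g \right)} = -42$ ($u{\left(n,g \right)} = -18 + 6 \left(0 - 4\right) = -18 + 6 \left(-4\right) = -18 - 24 = -42$)
$R{\left(V \right)} = 9$ ($R{\left(V \right)} = \left(-3\right) \left(-3\right) = 9$)
$y{\left(C \right)} = 9 - 42 C$
$12 \left(y{\left(-4 \right)} + K{\left(1,-3 \right)}\right) = 12 \left(\left(9 - -168\right) + 0\right) = 12 \left(\left(9 + 168\right) + 0\right) = 12 \left(177 + 0\right) = 12 \cdot 177 = 2124$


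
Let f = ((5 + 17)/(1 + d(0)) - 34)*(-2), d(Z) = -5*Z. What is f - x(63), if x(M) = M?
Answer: -39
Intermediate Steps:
f = 24 (f = ((5 + 17)/(1 - 5*0) - 34)*(-2) = (22/(1 + 0) - 34)*(-2) = (22/1 - 34)*(-2) = (22*1 - 34)*(-2) = (22 - 34)*(-2) = -12*(-2) = 24)
f - x(63) = 24 - 1*63 = 24 - 63 = -39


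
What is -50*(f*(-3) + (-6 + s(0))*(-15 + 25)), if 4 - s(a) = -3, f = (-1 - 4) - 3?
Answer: -1700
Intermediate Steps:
f = -8 (f = -5 - 3 = -8)
s(a) = 7 (s(a) = 4 - 1*(-3) = 4 + 3 = 7)
-50*(f*(-3) + (-6 + s(0))*(-15 + 25)) = -50*(-8*(-3) + (-6 + 7)*(-15 + 25)) = -50*(24 + 1*10) = -50*(24 + 10) = -50*34 = -1700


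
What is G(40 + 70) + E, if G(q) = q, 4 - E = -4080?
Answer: 4194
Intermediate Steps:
E = 4084 (E = 4 - 1*(-4080) = 4 + 4080 = 4084)
G(40 + 70) + E = (40 + 70) + 4084 = 110 + 4084 = 4194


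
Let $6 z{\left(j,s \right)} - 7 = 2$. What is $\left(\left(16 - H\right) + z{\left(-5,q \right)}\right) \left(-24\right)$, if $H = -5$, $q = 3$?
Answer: $-540$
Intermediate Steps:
$z{\left(j,s \right)} = \frac{3}{2}$ ($z{\left(j,s \right)} = \frac{7}{6} + \frac{1}{6} \cdot 2 = \frac{7}{6} + \frac{1}{3} = \frac{3}{2}$)
$\left(\left(16 - H\right) + z{\left(-5,q \right)}\right) \left(-24\right) = \left(\left(16 - -5\right) + \frac{3}{2}\right) \left(-24\right) = \left(\left(16 + 5\right) + \frac{3}{2}\right) \left(-24\right) = \left(21 + \frac{3}{2}\right) \left(-24\right) = \frac{45}{2} \left(-24\right) = -540$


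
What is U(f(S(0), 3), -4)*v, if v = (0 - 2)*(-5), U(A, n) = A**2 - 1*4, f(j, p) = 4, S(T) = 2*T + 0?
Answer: 120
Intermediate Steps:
S(T) = 2*T
U(A, n) = -4 + A**2 (U(A, n) = A**2 - 4 = -4 + A**2)
v = 10 (v = -2*(-5) = 10)
U(f(S(0), 3), -4)*v = (-4 + 4**2)*10 = (-4 + 16)*10 = 12*10 = 120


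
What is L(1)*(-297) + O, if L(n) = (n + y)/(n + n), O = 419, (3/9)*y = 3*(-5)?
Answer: 6953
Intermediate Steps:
y = -45 (y = 3*(3*(-5)) = 3*(-15) = -45)
L(n) = (-45 + n)/(2*n) (L(n) = (n - 45)/(n + n) = (-45 + n)/((2*n)) = (-45 + n)*(1/(2*n)) = (-45 + n)/(2*n))
L(1)*(-297) + O = ((1/2)*(-45 + 1)/1)*(-297) + 419 = ((1/2)*1*(-44))*(-297) + 419 = -22*(-297) + 419 = 6534 + 419 = 6953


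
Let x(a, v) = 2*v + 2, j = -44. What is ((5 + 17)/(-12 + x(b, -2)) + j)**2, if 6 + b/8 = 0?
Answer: 101761/49 ≈ 2076.8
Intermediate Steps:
b = -48 (b = -48 + 8*0 = -48 + 0 = -48)
x(a, v) = 2 + 2*v
((5 + 17)/(-12 + x(b, -2)) + j)**2 = ((5 + 17)/(-12 + (2 + 2*(-2))) - 44)**2 = (22/(-12 + (2 - 4)) - 44)**2 = (22/(-12 - 2) - 44)**2 = (22/(-14) - 44)**2 = (22*(-1/14) - 44)**2 = (-11/7 - 44)**2 = (-319/7)**2 = 101761/49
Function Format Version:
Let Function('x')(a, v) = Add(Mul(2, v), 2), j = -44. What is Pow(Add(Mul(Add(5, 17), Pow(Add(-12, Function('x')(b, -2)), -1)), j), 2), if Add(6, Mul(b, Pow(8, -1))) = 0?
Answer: Rational(101761, 49) ≈ 2076.8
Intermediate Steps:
b = -48 (b = Add(-48, Mul(8, 0)) = Add(-48, 0) = -48)
Function('x')(a, v) = Add(2, Mul(2, v))
Pow(Add(Mul(Add(5, 17), Pow(Add(-12, Function('x')(b, -2)), -1)), j), 2) = Pow(Add(Mul(Add(5, 17), Pow(Add(-12, Add(2, Mul(2, -2))), -1)), -44), 2) = Pow(Add(Mul(22, Pow(Add(-12, Add(2, -4)), -1)), -44), 2) = Pow(Add(Mul(22, Pow(Add(-12, -2), -1)), -44), 2) = Pow(Add(Mul(22, Pow(-14, -1)), -44), 2) = Pow(Add(Mul(22, Rational(-1, 14)), -44), 2) = Pow(Add(Rational(-11, 7), -44), 2) = Pow(Rational(-319, 7), 2) = Rational(101761, 49)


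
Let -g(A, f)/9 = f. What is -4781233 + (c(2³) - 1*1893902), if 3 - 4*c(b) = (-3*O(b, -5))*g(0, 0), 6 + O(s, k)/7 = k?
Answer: -26700537/4 ≈ -6.6751e+6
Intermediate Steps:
O(s, k) = -42 + 7*k
g(A, f) = -9*f
c(b) = ¾ (c(b) = ¾ - (-3*(-42 + 7*(-5)))*(-9*0)/4 = ¾ - (-3*(-42 - 35))*0/4 = ¾ - (-3*(-77))*0/4 = ¾ - 231*0/4 = ¾ - ¼*0 = ¾ + 0 = ¾)
-4781233 + (c(2³) - 1*1893902) = -4781233 + (¾ - 1*1893902) = -4781233 + (¾ - 1893902) = -4781233 - 7575605/4 = -26700537/4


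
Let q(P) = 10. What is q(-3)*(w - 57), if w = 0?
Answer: -570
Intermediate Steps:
q(-3)*(w - 57) = 10*(0 - 57) = 10*(-57) = -570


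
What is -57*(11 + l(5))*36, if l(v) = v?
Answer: -32832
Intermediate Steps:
-57*(11 + l(5))*36 = -57*(11 + 5)*36 = -57*16*36 = -912*36 = -32832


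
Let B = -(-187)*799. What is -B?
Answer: -149413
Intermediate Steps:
B = 149413 (B = -1*(-149413) = 149413)
-B = -1*149413 = -149413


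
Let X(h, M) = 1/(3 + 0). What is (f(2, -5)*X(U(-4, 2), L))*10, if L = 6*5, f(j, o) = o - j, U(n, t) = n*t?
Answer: -70/3 ≈ -23.333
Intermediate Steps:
L = 30
X(h, M) = ⅓ (X(h, M) = 1/3 = ⅓)
(f(2, -5)*X(U(-4, 2), L))*10 = ((-5 - 1*2)*(⅓))*10 = ((-5 - 2)*(⅓))*10 = -7*⅓*10 = -7/3*10 = -70/3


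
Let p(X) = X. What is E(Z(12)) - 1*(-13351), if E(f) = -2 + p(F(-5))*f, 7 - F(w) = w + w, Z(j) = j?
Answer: 13553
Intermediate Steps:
F(w) = 7 - 2*w (F(w) = 7 - (w + w) = 7 - 2*w)
E(f) = -2 + 17*f (E(f) = -2 + (7 - 2*(-5))*f = -2 + (7 + 10)*f = -2 + 17*f)
E(Z(12)) - 1*(-13351) = (-2 + 17*12) - 1*(-13351) = (-2 + 204) + 13351 = 202 + 13351 = 13553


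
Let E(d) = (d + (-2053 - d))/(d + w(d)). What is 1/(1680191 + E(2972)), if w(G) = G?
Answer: 5944/9987053251 ≈ 5.9517e-7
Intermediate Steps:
E(d) = -2053/(2*d) (E(d) = (d + (-2053 - d))/(d + d) = -2053*1/(2*d) = -2053/(2*d))
1/(1680191 + E(2972)) = 1/(1680191 - 2053/2/2972) = 1/(1680191 - 2053/2*1/2972) = 1/(1680191 - 2053/5944) = 1/(9987053251/5944) = 5944/9987053251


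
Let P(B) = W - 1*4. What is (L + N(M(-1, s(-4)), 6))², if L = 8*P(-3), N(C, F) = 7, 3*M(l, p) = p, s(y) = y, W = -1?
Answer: 1089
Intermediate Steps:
P(B) = -5 (P(B) = -1 - 1*4 = -1 - 4 = -5)
M(l, p) = p/3
L = -40 (L = 8*(-5) = -40)
(L + N(M(-1, s(-4)), 6))² = (-40 + 7)² = (-33)² = 1089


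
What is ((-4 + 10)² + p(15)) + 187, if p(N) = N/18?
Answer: 1343/6 ≈ 223.83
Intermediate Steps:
p(N) = N/18 (p(N) = N*(1/18) = N/18)
((-4 + 10)² + p(15)) + 187 = ((-4 + 10)² + (1/18)*15) + 187 = (6² + ⅚) + 187 = (36 + ⅚) + 187 = 221/6 + 187 = 1343/6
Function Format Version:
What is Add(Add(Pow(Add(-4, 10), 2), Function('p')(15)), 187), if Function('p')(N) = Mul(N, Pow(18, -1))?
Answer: Rational(1343, 6) ≈ 223.83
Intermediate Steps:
Function('p')(N) = Mul(Rational(1, 18), N) (Function('p')(N) = Mul(N, Rational(1, 18)) = Mul(Rational(1, 18), N))
Add(Add(Pow(Add(-4, 10), 2), Function('p')(15)), 187) = Add(Add(Pow(Add(-4, 10), 2), Mul(Rational(1, 18), 15)), 187) = Add(Add(Pow(6, 2), Rational(5, 6)), 187) = Add(Add(36, Rational(5, 6)), 187) = Add(Rational(221, 6), 187) = Rational(1343, 6)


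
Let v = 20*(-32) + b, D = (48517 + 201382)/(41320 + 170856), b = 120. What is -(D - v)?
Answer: -110581419/212176 ≈ -521.18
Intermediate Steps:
D = 249899/212176 ≈ 1.1778
v = -520 (v = 20*(-32) + 120 = -640 + 120 = -520)
-(D - v) = -(249899/212176 - 1*(-520)) = -(249899/212176 + 520) = -1*110581419/212176 = -110581419/212176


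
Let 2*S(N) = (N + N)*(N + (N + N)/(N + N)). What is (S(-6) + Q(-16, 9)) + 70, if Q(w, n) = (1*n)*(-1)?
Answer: 91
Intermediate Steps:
Q(w, n) = -n (Q(w, n) = n*(-1) = -n)
S(N) = N*(1 + N) (S(N) = ((N + N)*(N + (N + N)/(N + N)))/2 = ((2*N)*(N + (2*N)/((2*N))))/2 = ((2*N)*(N + (2*N)*(1/(2*N))))/2 = ((2*N)*(N + 1))/2 = ((2*N)*(1 + N))/2 = (2*N*(1 + N))/2 = N*(1 + N))
(S(-6) + Q(-16, 9)) + 70 = (-6*(1 - 6) - 1*9) + 70 = (-6*(-5) - 9) + 70 = (30 - 9) + 70 = 21 + 70 = 91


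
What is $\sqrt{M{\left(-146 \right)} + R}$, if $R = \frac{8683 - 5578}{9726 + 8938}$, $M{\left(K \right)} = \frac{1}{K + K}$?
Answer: $\frac{\sqrt{75616855382}}{681236} \approx 0.40366$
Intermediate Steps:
$M{\left(K \right)} = \frac{1}{2 K}$
$R = \frac{3105}{18664} \approx 0.16636$
$\sqrt{M{\left(-146 \right)} + R} = \sqrt{\frac{1}{2 \left(-146\right)} + \frac{3105}{18664}} = \sqrt{\frac{1}{2} \left(- \frac{1}{146}\right) + \frac{3105}{18664}} = \sqrt{- \frac{1}{292} + \frac{3105}{18664}} = \sqrt{\frac{221999}{1362472}} = \frac{\sqrt{75616855382}}{681236}$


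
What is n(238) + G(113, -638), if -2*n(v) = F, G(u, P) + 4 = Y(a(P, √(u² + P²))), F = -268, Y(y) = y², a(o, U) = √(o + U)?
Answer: -508 + 89*√53 ≈ 139.93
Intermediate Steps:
a(o, U) = √(U + o)
G(u, P) = -4 + P + √(P² + u²) (G(u, P) = -4 + (√(√(u² + P²) + P))² = -4 + (√(√(P² + u²) + P))² = -4 + (√(P + √(P² + u²)))² = -4 + (P + √(P² + u²)) = -4 + P + √(P² + u²))
n(v) = 134 (n(v) = -½*(-268) = 134)
n(238) + G(113, -638) = 134 + (-4 - 638 + √((-638)² + 113²)) = 134 + (-4 - 638 + √(407044 + 12769)) = 134 + (-4 - 638 + √419813) = 134 + (-4 - 638 + 89*√53) = 134 + (-642 + 89*√53) = -508 + 89*√53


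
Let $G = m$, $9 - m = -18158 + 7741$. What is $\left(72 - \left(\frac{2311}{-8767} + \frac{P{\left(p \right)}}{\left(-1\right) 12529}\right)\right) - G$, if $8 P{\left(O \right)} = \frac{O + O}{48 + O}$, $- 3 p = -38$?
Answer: $- \frac{37633379322229}{3634763132} \approx -10354.0$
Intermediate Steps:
$p = \frac{38}{3}$ ($p = \left(- \frac{1}{3}\right) \left(-38\right) = \frac{38}{3} \approx 12.667$)
$P{\left(O \right)} = \frac{O}{4 \left(48 + O\right)}$ ($P{\left(O \right)} = \frac{\left(O + O\right) \frac{1}{48 + O}}{8} = \frac{2 O \frac{1}{48 + O}}{8} = \frac{O}{4 \left(48 + O\right)}$)
$m = 10426$ ($m = 9 - \left(-18158 + 7741\right) = 9 - -10417 = 9 + 10417 = 10426$)
$G = 10426$
$\left(72 - \left(\frac{2311}{-8767} + \frac{P{\left(p \right)}}{\left(-1\right) 12529}\right)\right) - G = \left(72 - \left(\frac{2311}{-8767} + \frac{\frac{1}{4} \cdot \frac{38}{3} \frac{1}{48 + \frac{38}{3}}}{\left(-1\right) 12529}\right)\right) - 10426 = \left(72 - \left(2311 \left(- \frac{1}{8767}\right) + \frac{\frac{1}{4} \cdot \frac{38}{3} \frac{1}{\frac{182}{3}}}{-12529}\right)\right) - 10426 = \left(72 - \left(- \frac{2311}{8767} + \frac{1}{4} \cdot \frac{38}{3} \cdot \frac{3}{182} \left(- \frac{1}{12529}\right)\right)\right) - 10426 = \left(72 - \left(- \frac{2311}{8767} + \frac{19}{364} \left(- \frac{1}{12529}\right)\right)\right) - 10426 = \left(72 - \left(- \frac{2311}{8767} - \frac{19}{4560556}\right)\right) - 10426 = \left(72 - - \frac{958146499}{3634763132}\right) - 10426 = \left(72 + \frac{958146499}{3634763132}\right) - 10426 = \frac{262661092003}{3634763132} - 10426 = - \frac{37633379322229}{3634763132}$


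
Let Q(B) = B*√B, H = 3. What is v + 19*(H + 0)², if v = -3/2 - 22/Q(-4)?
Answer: 339/2 - 11*I/4 ≈ 169.5 - 2.75*I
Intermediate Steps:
Q(B) = B^(3/2)
v = -3/2 - 11*I/4 (v = -3/2 - 22*I/8 = -3*½ - 22*I/8 = -3/2 - 11*I/4 ≈ -1.5 - 2.75*I)
v + 19*(H + 0)² = (-3/2 - 11*I/4) + 19*(3 + 0)² = (-3/2 - 11*I/4) + 19*3² = (-3/2 - 11*I/4) + 19*9 = (-3/2 - 11*I/4) + 171 = 339/2 - 11*I/4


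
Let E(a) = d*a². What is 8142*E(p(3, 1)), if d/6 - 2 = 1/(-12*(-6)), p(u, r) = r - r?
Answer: 0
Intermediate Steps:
p(u, r) = 0
d = 145/12 (d = 12 + 6*(1/(-12*(-6))) = 12 + 6*(-1/12*(-⅙)) = 12 + 6*(1/72) = 12 + 1/12 = 145/12 ≈ 12.083)
E(a) = 145*a²/12
8142*E(p(3, 1)) = 8142*((145/12)*0²) = 8142*((145/12)*0) = 8142*0 = 0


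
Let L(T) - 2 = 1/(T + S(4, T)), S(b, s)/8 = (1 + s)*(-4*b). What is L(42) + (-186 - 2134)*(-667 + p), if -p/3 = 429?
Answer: 24760786283/5462 ≈ 4.5333e+6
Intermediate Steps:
S(b, s) = -32*b*(1 + s) (S(b, s) = 8*((1 + s)*(-4*b)) = 8*(-4*b*(1 + s)) = -32*b*(1 + s))
p = -1287 (p = -3*429 = -1287)
L(T) = 2 + 1/(-128 - 127*T) (L(T) = 2 + 1/(T - 32*4*(1 + T)) = 2 + 1/(T + (-128 - 128*T)) = 2 + 1/(-128 - 127*T))
L(42) + (-186 - 2134)*(-667 + p) = (255 + 254*42)/(128 + 127*42) + (-186 - 2134)*(-667 - 1287) = (255 + 10668)/(128 + 5334) - 2320*(-1954) = 10923/5462 + 4533280 = 24760786283/5462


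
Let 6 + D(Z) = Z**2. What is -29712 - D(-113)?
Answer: -42475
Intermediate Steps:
D(Z) = -6 + Z**2
-29712 - D(-113) = -29712 - (-6 + (-113)**2) = -29712 - (-6 + 12769) = -29712 - 1*12763 = -29712 - 12763 = -42475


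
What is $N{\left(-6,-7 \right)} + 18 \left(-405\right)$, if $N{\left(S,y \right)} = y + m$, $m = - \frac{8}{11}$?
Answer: $- \frac{80275}{11} \approx -7297.7$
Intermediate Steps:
$m = - \frac{8}{11}$ ($m = \left(-8\right) \frac{1}{11} = - \frac{8}{11} \approx -0.72727$)
$N{\left(S,y \right)} = - \frac{8}{11} + y$ ($N{\left(S,y \right)} = y - \frac{8}{11} = - \frac{8}{11} + y$)
$N{\left(-6,-7 \right)} + 18 \left(-405\right) = \left(- \frac{8}{11} - 7\right) + 18 \left(-405\right) = - \frac{85}{11} - 7290 = - \frac{80275}{11}$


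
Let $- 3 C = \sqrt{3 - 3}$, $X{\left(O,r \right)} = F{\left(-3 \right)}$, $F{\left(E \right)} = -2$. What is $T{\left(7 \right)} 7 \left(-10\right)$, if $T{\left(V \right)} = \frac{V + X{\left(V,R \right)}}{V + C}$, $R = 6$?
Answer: $-50$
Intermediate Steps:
$X{\left(O,r \right)} = -2$
$C = 0$ ($C = - \frac{\sqrt{3 - 3}}{3} = - \frac{\sqrt{0}}{3} = \left(- \frac{1}{3}\right) 0 = 0$)
$T{\left(V \right)} = \frac{-2 + V}{V}$ ($T{\left(V \right)} = \frac{V - 2}{V + 0} = \frac{-2 + V}{V}$)
$T{\left(7 \right)} 7 \left(-10\right) = \frac{-2 + 7}{7} \cdot 7 \left(-10\right) = \frac{1}{7} \cdot 5 \cdot 7 \left(-10\right) = \frac{5}{7} \cdot 7 \left(-10\right) = 5 \left(-10\right) = -50$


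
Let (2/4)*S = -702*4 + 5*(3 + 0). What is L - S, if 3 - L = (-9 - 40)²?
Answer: 3188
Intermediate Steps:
L = -2398 (L = 3 - (-9 - 40)² = 3 - 1*(-49)² = 3 - 1*2401 = 3 - 2401 = -2398)
S = -5586 (S = 2*(-702*4 + 5*(3 + 0)) = 2*(-39*72 + 5*3) = 2*(-2808 + 15) = 2*(-2793) = -5586)
L - S = -2398 - 1*(-5586) = -2398 + 5586 = 3188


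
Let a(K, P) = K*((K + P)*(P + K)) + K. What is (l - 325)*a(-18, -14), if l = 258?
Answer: 1236150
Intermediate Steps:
a(K, P) = K + K*(K + P)² (a(K, P) = K*((K + P)*(K + P)) + K = K*(K + P)² + K = K + K*(K + P)²)
(l - 325)*a(-18, -14) = (258 - 325)*(-18*(1 + (-18 - 14)²)) = -(-1206)*(1 + (-32)²) = -(-1206)*(1 + 1024) = -(-1206)*1025 = -67*(-18450) = 1236150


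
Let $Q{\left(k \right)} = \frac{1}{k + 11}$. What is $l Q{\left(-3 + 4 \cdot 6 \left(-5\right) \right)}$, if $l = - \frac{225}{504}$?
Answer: $\frac{25}{6272} \approx 0.003986$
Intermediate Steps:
$Q{\left(k \right)} = \frac{1}{11 + k}$
$l = - \frac{25}{56}$ ($l = \left(-225\right) \frac{1}{504} = - \frac{25}{56} \approx -0.44643$)
$l Q{\left(-3 + 4 \cdot 6 \left(-5\right) \right)} = - \frac{25}{56 \left(11 + \left(-3 + 4 \cdot 6 \left(-5\right)\right)\right)} = - \frac{25}{56 \left(11 + \left(-3 + 4 \left(-30\right)\right)\right)} = - \frac{25}{56 \left(11 - 123\right)} = - \frac{25}{56 \left(-112\right)} = \left(- \frac{25}{56}\right) \left(- \frac{1}{112}\right) = \frac{25}{6272}$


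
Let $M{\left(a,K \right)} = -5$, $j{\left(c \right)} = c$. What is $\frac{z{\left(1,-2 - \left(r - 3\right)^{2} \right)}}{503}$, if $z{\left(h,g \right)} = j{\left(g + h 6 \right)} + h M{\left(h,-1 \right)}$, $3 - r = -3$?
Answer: $- \frac{10}{503} \approx -0.019881$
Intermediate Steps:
$r = 6$ ($r = 3 - -3 = 3 + 3 = 6$)
$z{\left(h,g \right)} = g + h$ ($z{\left(h,g \right)} = \left(g + h 6\right) + h \left(-5\right) = \left(g + 6 h\right) - 5 h = g + h$)
$\frac{z{\left(1,-2 - \left(r - 3\right)^{2} \right)}}{503} = \frac{\left(-2 - \left(6 - 3\right)^{2}\right) + 1}{503} = \left(\left(-2 - 3^{2}\right) + 1\right) \frac{1}{503} = \left(\left(-2 - 9\right) + 1\right) \frac{1}{503} = \left(-11 + 1\right) \frac{1}{503} = \left(-10\right) \frac{1}{503} = - \frac{10}{503}$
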